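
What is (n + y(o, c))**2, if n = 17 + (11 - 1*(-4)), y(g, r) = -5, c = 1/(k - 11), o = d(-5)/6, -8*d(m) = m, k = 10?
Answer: 729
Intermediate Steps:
d(m) = -m/8
o = 5/48 (o = -1/8*(-5)/6 = (5/8)*(1/6) = 5/48 ≈ 0.10417)
c = -1 (c = 1/(10 - 11) = 1/(-1) = -1)
n = 32 (n = 17 + (11 + 4) = 17 + 15 = 32)
(n + y(o, c))**2 = (32 - 5)**2 = 27**2 = 729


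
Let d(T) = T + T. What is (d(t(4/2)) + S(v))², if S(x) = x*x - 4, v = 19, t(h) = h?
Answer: 130321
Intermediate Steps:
d(T) = 2*T
S(x) = -4 + x² (S(x) = x² - 4 = -4 + x²)
(d(t(4/2)) + S(v))² = (2*(4/2) + (-4 + 19²))² = (2*(4*(½)) + (-4 + 361))² = (2*2 + 357)² = (4 + 357)² = 361² = 130321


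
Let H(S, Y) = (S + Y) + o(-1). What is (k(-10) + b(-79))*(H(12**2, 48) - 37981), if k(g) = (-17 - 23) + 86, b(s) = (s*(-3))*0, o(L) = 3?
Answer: -1738156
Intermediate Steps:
b(s) = 0 (b(s) = -3*s*0 = 0)
k(g) = 46 (k(g) = -40 + 86 = 46)
H(S, Y) = 3 + S + Y (H(S, Y) = (S + Y) + 3 = 3 + S + Y)
(k(-10) + b(-79))*(H(12**2, 48) - 37981) = (46 + 0)*((3 + 12**2 + 48) - 37981) = 46*((3 + 144 + 48) - 37981) = 46*(195 - 37981) = 46*(-37786) = -1738156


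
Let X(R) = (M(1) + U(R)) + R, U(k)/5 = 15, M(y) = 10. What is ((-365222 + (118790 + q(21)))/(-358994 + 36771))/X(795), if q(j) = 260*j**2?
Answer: 32943/70889060 ≈ 0.00046471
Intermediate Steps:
U(k) = 75 (U(k) = 5*15 = 75)
X(R) = 85 + R (X(R) = (10 + 75) + R = 85 + R)
((-365222 + (118790 + q(21)))/(-358994 + 36771))/X(795) = ((-365222 + (118790 + 260*21**2))/(-358994 + 36771))/(85 + 795) = ((-365222 + (118790 + 260*441))/(-322223))/880 = ((-365222 + (118790 + 114660))*(-1/322223))*(1/880) = ((-365222 + 233450)*(-1/322223))*(1/880) = -131772*(-1/322223)*(1/880) = (131772/322223)*(1/880) = 32943/70889060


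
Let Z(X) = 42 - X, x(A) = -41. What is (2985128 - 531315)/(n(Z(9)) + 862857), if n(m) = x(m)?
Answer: 2453813/862816 ≈ 2.8440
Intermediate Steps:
n(m) = -41
(2985128 - 531315)/(n(Z(9)) + 862857) = (2985128 - 531315)/(-41 + 862857) = 2453813/862816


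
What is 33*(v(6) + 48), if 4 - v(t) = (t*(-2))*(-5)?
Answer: -264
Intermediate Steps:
v(t) = 4 - 10*t (v(t) = 4 - t*(-2)*(-5) = 4 - (-2*t)*(-5) = 4 - 10*t)
33*(v(6) + 48) = 33*((4 - 10*6) + 48) = 33*((4 - 60) + 48) = 33*(-56 + 48) = 33*(-8) = -264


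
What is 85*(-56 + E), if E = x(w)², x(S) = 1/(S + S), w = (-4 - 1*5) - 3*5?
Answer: -10966955/2304 ≈ -4760.0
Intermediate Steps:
w = -24 (w = (-4 - 5) - 15 = -9 - 15 = -24)
x(S) = 1/(2*S)
E = 1/2304 (E = ((½)/(-24))² = ((½)*(-1/24))² = (-1/48)² = 1/2304 ≈ 0.00043403)
85*(-56 + E) = 85*(-56 + 1/2304) = 85*(-129023/2304) = -10966955/2304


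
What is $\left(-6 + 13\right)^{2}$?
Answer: $49$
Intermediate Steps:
$\left(-6 + 13\right)^{2} = 7^{2} = 49$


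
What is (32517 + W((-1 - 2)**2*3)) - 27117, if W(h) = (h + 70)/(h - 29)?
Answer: 10703/2 ≈ 5351.5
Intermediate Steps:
W(h) = (70 + h)/(-29 + h)
(32517 + W((-1 - 2)**2*3)) - 27117 = (32517 + (70 + (-1 - 2)**2*3)/(-29 + (-1 - 2)**2*3)) - 27117 = (32517 + (70 + (-3)**2*3)/(-29 + (-3)**2*3)) - 27117 = (32517 + (70 + 9*3)/(-29 + 9*3)) - 27117 = (32517 + (70 + 27)/(-29 + 27)) - 27117 = (32517 + 97/(-2)) - 27117 = (32517 - 1/2*97) - 27117 = (32517 - 97/2) - 27117 = 64937/2 - 27117 = 10703/2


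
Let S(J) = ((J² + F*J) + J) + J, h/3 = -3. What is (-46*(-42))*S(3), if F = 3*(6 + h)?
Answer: -23184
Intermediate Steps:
h = -9 (h = 3*(-3) = -9)
F = -9 (F = 3*(6 - 9) = 3*(-3) = -9)
S(J) = J² - 7*J (S(J) = ((J² - 9*J) + J) + J = (J² - 8*J) + J = J² - 7*J)
(-46*(-42))*S(3) = (-46*(-42))*(3*(-7 + 3)) = 1932*(3*(-4)) = 1932*(-12) = -23184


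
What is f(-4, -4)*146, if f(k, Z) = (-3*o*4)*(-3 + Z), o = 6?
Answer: 73584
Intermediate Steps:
f(k, Z) = 216 - 72*Z (f(k, Z) = (-3*6*4)*(-3 + Z) = (-18*4)*(-3 + Z) = -72*(-3 + Z) = 216 - 72*Z)
f(-4, -4)*146 = (216 - 72*(-4))*146 = (216 + 288)*146 = 504*146 = 73584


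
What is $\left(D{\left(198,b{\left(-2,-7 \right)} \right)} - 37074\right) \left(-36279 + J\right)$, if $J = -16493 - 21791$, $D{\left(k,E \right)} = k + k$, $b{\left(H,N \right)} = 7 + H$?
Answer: $2734821714$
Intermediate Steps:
$D{\left(k,E \right)} = 2 k$
$J = -38284$ ($J = -16493 - 21791 = -38284$)
$\left(D{\left(198,b{\left(-2,-7 \right)} \right)} - 37074\right) \left(-36279 + J\right) = \left(2 \cdot 198 - 37074\right) \left(-36279 - 38284\right) = \left(396 - 37074\right) \left(-74563\right) = \left(-36678\right) \left(-74563\right) = 2734821714$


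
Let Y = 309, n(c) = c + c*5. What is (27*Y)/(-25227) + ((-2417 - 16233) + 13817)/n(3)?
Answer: -1507065/5606 ≈ -268.83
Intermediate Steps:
n(c) = 6*c (n(c) = c + 5*c = 6*c)
(27*Y)/(-25227) + ((-2417 - 16233) + 13817)/n(3) = (27*309)/(-25227) + ((-2417 - 16233) + 13817)/((6*3)) = 8343*(-1/25227) + (-18650 + 13817)/18 = -927/2803 - 4833*1/18 = -927/2803 - 537/2 = -1507065/5606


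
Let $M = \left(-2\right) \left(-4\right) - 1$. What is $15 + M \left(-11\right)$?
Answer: $-62$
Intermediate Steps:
$M = 7$ ($M = 8 - 1 = 7$)
$15 + M \left(-11\right) = 15 + 7 \left(-11\right) = 15 - 77 = -62$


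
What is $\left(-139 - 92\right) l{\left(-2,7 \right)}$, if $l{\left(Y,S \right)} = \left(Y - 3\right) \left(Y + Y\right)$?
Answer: $-4620$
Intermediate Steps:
$l{\left(Y,S \right)} = 2 Y \left(-3 + Y\right)$ ($l{\left(Y,S \right)} = \left(-3 + Y\right) 2 Y = 2 Y \left(-3 + Y\right)$)
$\left(-139 - 92\right) l{\left(-2,7 \right)} = \left(-139 - 92\right) 2 \left(-2\right) \left(-3 - 2\right) = - 231 \cdot 2 \left(-2\right) \left(-5\right) = \left(-231\right) 20 = -4620$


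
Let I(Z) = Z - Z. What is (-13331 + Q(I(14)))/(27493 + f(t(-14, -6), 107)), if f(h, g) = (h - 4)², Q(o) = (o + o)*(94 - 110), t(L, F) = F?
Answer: -13331/27593 ≈ -0.48313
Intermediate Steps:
I(Z) = 0
Q(o) = -32*o (Q(o) = (2*o)*(-16) = -32*o)
f(h, g) = (-4 + h)²
(-13331 + Q(I(14)))/(27493 + f(t(-14, -6), 107)) = (-13331 - 32*0)/(27493 + (-4 - 6)²) = (-13331 + 0)/(27493 + (-10)²) = -13331/(27493 + 100) = -13331/27593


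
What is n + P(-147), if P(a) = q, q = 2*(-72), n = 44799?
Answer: 44655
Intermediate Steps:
q = -144
P(a) = -144
n + P(-147) = 44799 - 144 = 44655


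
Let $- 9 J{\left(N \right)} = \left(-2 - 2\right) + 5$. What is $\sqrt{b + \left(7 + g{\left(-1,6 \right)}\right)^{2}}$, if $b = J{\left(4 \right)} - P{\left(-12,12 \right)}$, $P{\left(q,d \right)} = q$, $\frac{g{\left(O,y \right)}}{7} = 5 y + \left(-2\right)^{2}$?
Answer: $\frac{2 \sqrt{135083}}{3} \approx 245.02$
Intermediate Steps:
$g{\left(O,y \right)} = 28 + 35 y$ ($g{\left(O,y \right)} = 7 \left(5 y + \left(-2\right)^{2}\right) = 7 \left(5 y + 4\right) = 7 \left(4 + 5 y\right) = 28 + 35 y$)
$J{\left(N \right)} = - \frac{1}{9}$ ($J{\left(N \right)} = - \frac{\left(-2 - 2\right) + 5}{9} = - \frac{-4 + 5}{9} = \left(- \frac{1}{9}\right) 1 = - \frac{1}{9}$)
$b = \frac{107}{9}$ ($b = - \frac{1}{9} - -12 = - \frac{1}{9} + 12 = \frac{107}{9} \approx 11.889$)
$\sqrt{b + \left(7 + g{\left(-1,6 \right)}\right)^{2}} = \sqrt{\frac{107}{9} + \left(7 + \left(28 + 35 \cdot 6\right)\right)^{2}} = \sqrt{\frac{107}{9} + \left(7 + \left(28 + 210\right)\right)^{2}} = \sqrt{\frac{107}{9} + \left(7 + 238\right)^{2}} = \sqrt{\frac{107}{9} + 245^{2}} = \sqrt{\frac{107}{9} + 60025} = \sqrt{\frac{540332}{9}} = \frac{2 \sqrt{135083}}{3}$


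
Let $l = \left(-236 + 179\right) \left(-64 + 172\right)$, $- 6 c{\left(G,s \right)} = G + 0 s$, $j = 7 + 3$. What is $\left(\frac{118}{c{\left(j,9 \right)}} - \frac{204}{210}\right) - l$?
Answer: $\frac{212948}{35} \approx 6084.2$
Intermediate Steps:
$j = 10$
$c{\left(G,s \right)} = - \frac{G}{6}$ ($c{\left(G,s \right)} = - \frac{G + 0 s}{6} = - \frac{G + 0}{6} = - \frac{G}{6}$)
$l = -6156$ ($l = \left(-57\right) 108 = -6156$)
$\left(\frac{118}{c{\left(j,9 \right)}} - \frac{204}{210}\right) - l = \left(\frac{118}{\left(- \frac{1}{6}\right) 10} - \frac{204}{210}\right) - -6156 = \left(\frac{118}{- \frac{5}{3}} - \frac{34}{35}\right) + 6156 = \left(118 \left(- \frac{3}{5}\right) - \frac{34}{35}\right) + 6156 = \left(- \frac{354}{5} - \frac{34}{35}\right) + 6156 = - \frac{2512}{35} + 6156 = \frac{212948}{35}$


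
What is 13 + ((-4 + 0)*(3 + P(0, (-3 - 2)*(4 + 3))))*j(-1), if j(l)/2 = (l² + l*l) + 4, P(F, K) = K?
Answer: 1549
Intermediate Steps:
j(l) = 8 + 4*l² (j(l) = 2*((l² + l*l) + 4) = 2*((l² + l²) + 4) = 2*(2*l² + 4) = 2*(4 + 2*l²) = 8 + 4*l²)
13 + ((-4 + 0)*(3 + P(0, (-3 - 2)*(4 + 3))))*j(-1) = 13 + ((-4 + 0)*(3 + (-3 - 2)*(4 + 3)))*(8 + 4*(-1)²) = 13 + (-4*(3 - 5*7))*(8 + 4*1) = 13 + (-4*(3 - 35))*(8 + 4) = 13 - 4*(-32)*12 = 13 + 128*12 = 13 + 1536 = 1549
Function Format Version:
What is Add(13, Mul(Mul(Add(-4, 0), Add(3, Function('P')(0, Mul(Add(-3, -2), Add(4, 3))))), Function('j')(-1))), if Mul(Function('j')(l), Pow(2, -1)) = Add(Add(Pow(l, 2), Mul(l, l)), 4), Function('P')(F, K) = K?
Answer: 1549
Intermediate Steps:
Function('j')(l) = Add(8, Mul(4, Pow(l, 2))) (Function('j')(l) = Mul(2, Add(Add(Pow(l, 2), Mul(l, l)), 4)) = Mul(2, Add(Add(Pow(l, 2), Pow(l, 2)), 4)) = Mul(2, Add(Mul(2, Pow(l, 2)), 4)) = Mul(2, Add(4, Mul(2, Pow(l, 2)))) = Add(8, Mul(4, Pow(l, 2))))
Add(13, Mul(Mul(Add(-4, 0), Add(3, Function('P')(0, Mul(Add(-3, -2), Add(4, 3))))), Function('j')(-1))) = Add(13, Mul(Mul(Add(-4, 0), Add(3, Mul(Add(-3, -2), Add(4, 3)))), Add(8, Mul(4, Pow(-1, 2))))) = Add(13, Mul(Mul(-4, Add(3, Mul(-5, 7))), Add(8, Mul(4, 1)))) = Add(13, Mul(Mul(-4, Add(3, -35)), Add(8, 4))) = Add(13, Mul(Mul(-4, -32), 12)) = Add(13, Mul(128, 12)) = Add(13, 1536) = 1549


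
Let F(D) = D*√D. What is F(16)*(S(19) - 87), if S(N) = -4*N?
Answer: -10432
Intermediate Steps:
F(D) = D^(3/2)
F(16)*(S(19) - 87) = 16^(3/2)*(-4*19 - 87) = 64*(-76 - 87) = 64*(-163) = -10432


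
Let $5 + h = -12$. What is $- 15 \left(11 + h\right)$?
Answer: $90$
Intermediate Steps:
$h = -17$ ($h = -5 - 12 = -17$)
$- 15 \left(11 + h\right) = - 15 \left(11 - 17\right) = \left(-15\right) \left(-6\right) = 90$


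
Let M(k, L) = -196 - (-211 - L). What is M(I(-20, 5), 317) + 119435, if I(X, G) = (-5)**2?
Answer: 119767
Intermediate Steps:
I(X, G) = 25
M(k, L) = 15 + L (M(k, L) = -196 + (211 + L) = 15 + L)
M(I(-20, 5), 317) + 119435 = (15 + 317) + 119435 = 332 + 119435 = 119767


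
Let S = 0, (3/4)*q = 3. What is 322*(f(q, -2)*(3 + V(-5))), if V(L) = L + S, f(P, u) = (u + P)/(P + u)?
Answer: -644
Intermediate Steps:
q = 4 (q = (4/3)*3 = 4)
f(P, u) = 1 (f(P, u) = (P + u)/(P + u) = 1)
V(L) = L (V(L) = L + 0 = L)
322*(f(q, -2)*(3 + V(-5))) = 322*(1*(3 - 5)) = 322*(1*(-2)) = 322*(-2) = -644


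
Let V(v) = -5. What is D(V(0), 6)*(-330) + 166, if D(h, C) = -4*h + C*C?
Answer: -18314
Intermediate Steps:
D(h, C) = C² - 4*h (D(h, C) = -4*h + C² = C² - 4*h)
D(V(0), 6)*(-330) + 166 = (6² - 4*(-5))*(-330) + 166 = (36 + 20)*(-330) + 166 = 56*(-330) + 166 = -18480 + 166 = -18314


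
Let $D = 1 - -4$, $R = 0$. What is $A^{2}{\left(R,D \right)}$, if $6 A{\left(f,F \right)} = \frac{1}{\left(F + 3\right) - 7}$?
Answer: $\frac{1}{36} \approx 0.027778$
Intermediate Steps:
$D = 5$ ($D = 1 + 4 = 5$)
$A{\left(f,F \right)} = \frac{1}{6 \left(-4 + F\right)}$ ($A{\left(f,F \right)} = \frac{1}{6 \left(\left(F + 3\right) - 7\right)} = \frac{1}{6 \left(\left(3 + F\right) - 7\right)} = \frac{1}{6 \left(-4 + F\right)}$)
$A^{2}{\left(R,D \right)} = \left(\frac{1}{6 \left(-4 + 5\right)}\right)^{2} = \left(\frac{1}{6 \cdot 1}\right)^{2} = \left(\frac{1}{6} \cdot 1\right)^{2} = \left(\frac{1}{6}\right)^{2} = \frac{1}{36}$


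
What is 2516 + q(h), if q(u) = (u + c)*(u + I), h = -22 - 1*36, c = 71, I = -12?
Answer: 1606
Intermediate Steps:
h = -58 (h = -22 - 36 = -58)
q(u) = (-12 + u)*(71 + u) (q(u) = (u + 71)*(u - 12) = (71 + u)*(-12 + u) = (-12 + u)*(71 + u))
2516 + q(h) = 2516 + (-852 + (-58)**2 + 59*(-58)) = 2516 + (-852 + 3364 - 3422) = 2516 - 910 = 1606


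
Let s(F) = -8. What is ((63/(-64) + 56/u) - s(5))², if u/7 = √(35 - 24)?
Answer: 2479755/45056 + 449*√11/44 ≈ 88.882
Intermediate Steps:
u = 7*√11 (u = 7*√(35 - 24) = 7*√11 ≈ 23.216)
((63/(-64) + 56/u) - s(5))² = ((63/(-64) + 56/((7*√11))) - 1*(-8))² = ((63*(-1/64) + 56*(√11/77)) + 8)² = ((-63/64 + 8*√11/11) + 8)² = (449/64 + 8*√11/11)²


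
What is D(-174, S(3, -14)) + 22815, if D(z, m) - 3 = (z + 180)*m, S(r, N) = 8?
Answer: 22866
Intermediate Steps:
D(z, m) = 3 + m*(180 + z) (D(z, m) = 3 + (z + 180)*m = 3 + (180 + z)*m = 3 + m*(180 + z))
D(-174, S(3, -14)) + 22815 = (3 + 180*8 + 8*(-174)) + 22815 = (3 + 1440 - 1392) + 22815 = 51 + 22815 = 22866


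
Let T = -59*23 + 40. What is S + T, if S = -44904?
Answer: -46221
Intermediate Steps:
T = -1317 (T = -1357 + 40 = -1317)
S + T = -44904 - 1317 = -46221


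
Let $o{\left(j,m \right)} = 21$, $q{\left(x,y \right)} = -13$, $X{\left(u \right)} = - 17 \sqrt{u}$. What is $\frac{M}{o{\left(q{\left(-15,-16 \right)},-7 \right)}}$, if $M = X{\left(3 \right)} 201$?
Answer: $- \frac{1139 \sqrt{3}}{7} \approx -281.83$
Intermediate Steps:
$M = - 3417 \sqrt{3}$ ($M = - 17 \sqrt{3} \cdot 201 = - 3417 \sqrt{3} \approx -5918.4$)
$\frac{M}{o{\left(q{\left(-15,-16 \right)},-7 \right)}} = \frac{\left(-3417\right) \sqrt{3}}{21} = - 3417 \sqrt{3} \cdot \frac{1}{21} = - \frac{1139 \sqrt{3}}{7}$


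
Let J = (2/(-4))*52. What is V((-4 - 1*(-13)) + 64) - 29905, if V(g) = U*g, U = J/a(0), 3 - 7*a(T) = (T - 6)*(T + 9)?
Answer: -1717871/57 ≈ -30138.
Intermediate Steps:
a(T) = 3/7 - (-6 + T)*(9 + T)/7 (a(T) = 3/7 - (T - 6)*(T + 9)/7 = 3/7 - (-6 + T)*(9 + T)/7)
J = -26 (J = (2*(-1/4))*52 = -1/2*52 = -26)
U = -182/57 (U = -26/(57/7 - 3/7*0 - 1/7*0**2) = -26/(57/7 + 0 - 1/7*0) = -26/(57/7 + 0 + 0) = -26/57/7 = -26*7/57 = -182/57 ≈ -3.1930)
V(g) = -182*g/57
V((-4 - 1*(-13)) + 64) - 29905 = -182*((-4 - 1*(-13)) + 64)/57 - 29905 = -182*((-4 + 13) + 64)/57 - 29905 = -182*(9 + 64)/57 - 29905 = -182/57*73 - 29905 = -13286/57 - 29905 = -1717871/57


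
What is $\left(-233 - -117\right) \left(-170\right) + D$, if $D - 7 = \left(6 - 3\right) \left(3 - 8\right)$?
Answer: $19712$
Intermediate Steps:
$D = -8$ ($D = 7 + \left(6 - 3\right) \left(3 - 8\right) = 7 + \left(6 - 3\right) \left(-5\right) = 7 + 3 \left(-5\right) = 7 - 15 = -8$)
$\left(-233 - -117\right) \left(-170\right) + D = \left(-233 - -117\right) \left(-170\right) - 8 = \left(-233 + 117\right) \left(-170\right) - 8 = \left(-116\right) \left(-170\right) - 8 = 19720 - 8 = 19712$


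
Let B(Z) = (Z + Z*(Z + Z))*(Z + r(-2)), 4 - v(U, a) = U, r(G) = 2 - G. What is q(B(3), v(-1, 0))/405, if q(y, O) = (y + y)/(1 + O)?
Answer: 49/405 ≈ 0.12099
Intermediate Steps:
v(U, a) = 4 - U
B(Z) = (4 + Z)*(Z + 2*Z²) (B(Z) = (Z + Z*(Z + Z))*(Z + (2 - 1*(-2))) = (Z + Z*(2*Z))*(Z + (2 + 2)) = (Z + 2*Z²)*(Z + 4) = (Z + 2*Z²)*(4 + Z) = (4 + Z)*(Z + 2*Z²))
q(y, O) = 2*y/(1 + O) (q(y, O) = (2*y)/(1 + O) = 2*y/(1 + O))
q(B(3), v(-1, 0))/405 = (2*(3*(4 + 2*3² + 9*3))/(1 + (4 - 1*(-1))))/405 = (2*(3*(4 + 2*9 + 27))/(1 + (4 + 1)))*(1/405) = (2*(3*(4 + 18 + 27))/(1 + 5))*(1/405) = (2*(3*49)/6)*(1/405) = (2*147*(⅙))*(1/405) = 49*(1/405) = 49/405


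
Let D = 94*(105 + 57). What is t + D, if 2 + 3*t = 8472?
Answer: 54154/3 ≈ 18051.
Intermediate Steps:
t = 8470/3 (t = -⅔ + (⅓)*8472 = -⅔ + 2824 = 8470/3 ≈ 2823.3)
D = 15228 (D = 94*162 = 15228)
t + D = 8470/3 + 15228 = 54154/3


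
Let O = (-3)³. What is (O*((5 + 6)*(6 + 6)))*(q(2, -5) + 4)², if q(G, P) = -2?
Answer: -14256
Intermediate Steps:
O = -27
(O*((5 + 6)*(6 + 6)))*(q(2, -5) + 4)² = (-27*(5 + 6)*(6 + 6))*(-2 + 4)² = -297*12*2² = -27*132*4 = -3564*4 = -14256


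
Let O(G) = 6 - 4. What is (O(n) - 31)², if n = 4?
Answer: 841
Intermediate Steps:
O(G) = 2 (O(G) = 6 - 1*4 = 6 - 4 = 2)
(O(n) - 31)² = (2 - 31)² = (-29)² = 841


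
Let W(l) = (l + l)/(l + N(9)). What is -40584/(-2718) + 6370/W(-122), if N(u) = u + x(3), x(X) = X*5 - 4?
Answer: 73995659/27633 ≈ 2677.8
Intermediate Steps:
x(X) = -4 + 5*X (x(X) = 5*X - 4 = -4 + 5*X)
N(u) = 11 + u (N(u) = u + (-4 + 5*3) = u + (-4 + 15) = u + 11 = 11 + u)
W(l) = 2*l/(20 + l) (W(l) = (l + l)/(l + (11 + 9)) = (2*l)/(l + 20) = (2*l)/(20 + l) = 2*l/(20 + l))
-40584/(-2718) + 6370/W(-122) = -40584/(-2718) + 6370/((2*(-122)/(20 - 122))) = -40584*(-1/2718) + 6370/((2*(-122)/(-102))) = 6764/453 + 6370/((2*(-122)*(-1/102))) = 6764/453 + 6370/(122/51) = 6764/453 + 6370*(51/122) = 6764/453 + 162435/61 = 73995659/27633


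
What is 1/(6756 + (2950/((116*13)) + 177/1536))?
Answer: 193024/1304469987 ≈ 0.00014797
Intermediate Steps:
1/(6756 + (2950/((116*13)) + 177/1536)) = 1/(6756 + (2950/1508 + 177*(1/1536))) = 1/(6756 + (2950*(1/1508) + 59/512)) = 1/(6756 + (1475/754 + 59/512)) = 1/(6756 + 399843/193024) = 1/(1304469987/193024) = 193024/1304469987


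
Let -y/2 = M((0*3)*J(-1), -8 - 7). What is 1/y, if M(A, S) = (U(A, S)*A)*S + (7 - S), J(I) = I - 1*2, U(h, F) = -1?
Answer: -1/44 ≈ -0.022727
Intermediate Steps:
J(I) = -2 + I (J(I) = I - 2 = -2 + I)
M(A, S) = 7 - S - A*S (M(A, S) = (-A)*S + (7 - S) = -A*S + (7 - S) = 7 - S - A*S)
y = -44 (y = -2*(7 - (-8 - 7) - (0*3)*(-2 - 1)*(-8 - 7)) = -2*(7 - 1*(-15) - 1*0*(-3)*(-15)) = -2*(7 + 15 - 1*0*(-15)) = -2*(7 + 15 + 0) = -2*22 = -44)
1/y = 1/(-44) = -1/44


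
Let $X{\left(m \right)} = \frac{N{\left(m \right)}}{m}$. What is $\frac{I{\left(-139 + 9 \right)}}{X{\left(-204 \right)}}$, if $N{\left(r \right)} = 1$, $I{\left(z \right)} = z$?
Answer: $26520$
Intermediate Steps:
$X{\left(m \right)} = \frac{1}{m}$ ($X{\left(m \right)} = 1 \frac{1}{m} = \frac{1}{m}$)
$\frac{I{\left(-139 + 9 \right)}}{X{\left(-204 \right)}} = \frac{-139 + 9}{\frac{1}{-204}} = - \frac{130}{- \frac{1}{204}} = \left(-130\right) \left(-204\right) = 26520$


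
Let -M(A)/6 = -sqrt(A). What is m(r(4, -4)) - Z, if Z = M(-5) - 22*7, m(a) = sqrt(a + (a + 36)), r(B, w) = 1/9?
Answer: 154 + sqrt(326)/3 - 6*I*sqrt(5) ≈ 160.02 - 13.416*I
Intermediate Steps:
r(B, w) = 1/9 (r(B, w) = 1*(1/9) = 1/9)
m(a) = sqrt(36 + 2*a) (m(a) = sqrt(a + (36 + a)) = sqrt(36 + 2*a))
M(A) = 6*sqrt(A) (M(A) = -(-6)*sqrt(A) = 6*sqrt(A))
Z = -154 + 6*I*sqrt(5) (Z = 6*sqrt(-5) - 22*7 = 6*(I*sqrt(5)) - 154 = 6*I*sqrt(5) - 154 = -154 + 6*I*sqrt(5) ≈ -154.0 + 13.416*I)
m(r(4, -4)) - Z = sqrt(36 + 2*(1/9)) - (-154 + 6*I*sqrt(5)) = sqrt(36 + 2/9) + (154 - 6*I*sqrt(5)) = sqrt(326/9) + (154 - 6*I*sqrt(5)) = sqrt(326)/3 + (154 - 6*I*sqrt(5)) = 154 + sqrt(326)/3 - 6*I*sqrt(5)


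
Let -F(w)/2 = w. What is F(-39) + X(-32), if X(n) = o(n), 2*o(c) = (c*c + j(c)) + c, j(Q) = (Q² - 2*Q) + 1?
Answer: 2237/2 ≈ 1118.5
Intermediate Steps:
F(w) = -2*w
j(Q) = 1 + Q² - 2*Q
o(c) = ½ + c² - c/2 (o(c) = ((c*c + (1 + c² - 2*c)) + c)/2 = ((c² + (1 + c² - 2*c)) + c)/2 = ((1 - 2*c + 2*c²) + c)/2 = (1 - c + 2*c²)/2 = ½ + c² - c/2)
X(n) = ½ + n² - n/2
F(-39) + X(-32) = -2*(-39) + (½ + (-32)² - ½*(-32)) = 78 + (½ + 1024 + 16) = 78 + 2081/2 = 2237/2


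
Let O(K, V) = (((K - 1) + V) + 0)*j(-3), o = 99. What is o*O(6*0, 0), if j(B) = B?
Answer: 297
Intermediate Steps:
O(K, V) = 3 - 3*K - 3*V (O(K, V) = (((K - 1) + V) + 0)*(-3) = (((-1 + K) + V) + 0)*(-3) = ((-1 + K + V) + 0)*(-3) = (-1 + K + V)*(-3) = 3 - 3*K - 3*V)
o*O(6*0, 0) = 99*(3 - 18*0 - 3*0) = 99*(3 - 3*0 + 0) = 99*(3 + 0 + 0) = 99*3 = 297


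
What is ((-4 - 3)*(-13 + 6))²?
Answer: 2401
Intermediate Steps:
((-4 - 3)*(-13 + 6))² = (-7*(-7))² = 49² = 2401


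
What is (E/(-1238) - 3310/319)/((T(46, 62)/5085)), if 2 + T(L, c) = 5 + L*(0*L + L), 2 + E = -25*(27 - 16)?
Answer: -20387885445/836839718 ≈ -24.363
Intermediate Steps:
E = -277 (E = -2 - 25*(27 - 16) = -2 - 25*11 = -2 - 275 = -277)
T(L, c) = 3 + L² (T(L, c) = -2 + (5 + L*(0*L + L)) = -2 + (5 + L*(0 + L)) = -2 + (5 + L*L) = -2 + (5 + L²) = 3 + L²)
(E/(-1238) - 3310/319)/((T(46, 62)/5085)) = (-277/(-1238) - 3310/319)/(((3 + 46²)/5085)) = (-277*(-1/1238) - 3310*1/319)/(((3 + 2116)*(1/5085))) = (277/1238 - 3310/319)/((2119*(1/5085))) = -4009417/(394922*2119/5085) = -4009417/394922*5085/2119 = -20387885445/836839718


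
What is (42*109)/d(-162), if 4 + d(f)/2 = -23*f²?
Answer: -2289/603616 ≈ -0.0037921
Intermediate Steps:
d(f) = -8 - 46*f² (d(f) = -8 + 2*(-23*f²) = -8 - 46*f²)
(42*109)/d(-162) = (42*109)/(-8 - 46*(-162)²) = 4578/(-8 - 46*26244) = 4578/(-8 - 1207224) = 4578/(-1207232) = 4578*(-1/1207232) = -2289/603616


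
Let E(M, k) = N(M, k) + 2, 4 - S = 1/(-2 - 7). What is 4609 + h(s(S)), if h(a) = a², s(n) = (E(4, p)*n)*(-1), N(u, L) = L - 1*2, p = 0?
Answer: 4609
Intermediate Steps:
N(u, L) = -2 + L (N(u, L) = L - 2 = -2 + L)
S = 37/9 (S = 4 - 1/(-2 - 7) = 4 - 1/(-9) = 4 - 1*(-⅑) = 4 + ⅑ = 37/9 ≈ 4.1111)
E(M, k) = k (E(M, k) = (-2 + k) + 2 = k)
s(n) = 0 (s(n) = (0*n)*(-1) = 0*(-1) = 0)
4609 + h(s(S)) = 4609 + 0² = 4609 + 0 = 4609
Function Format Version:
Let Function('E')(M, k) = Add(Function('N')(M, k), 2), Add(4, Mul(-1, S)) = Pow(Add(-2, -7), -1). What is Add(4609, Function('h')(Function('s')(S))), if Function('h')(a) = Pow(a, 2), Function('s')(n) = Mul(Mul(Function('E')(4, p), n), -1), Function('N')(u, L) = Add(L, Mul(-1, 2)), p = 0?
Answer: 4609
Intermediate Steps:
Function('N')(u, L) = Add(-2, L) (Function('N')(u, L) = Add(L, -2) = Add(-2, L))
S = Rational(37, 9) (S = Add(4, Mul(-1, Pow(Add(-2, -7), -1))) = Add(4, Mul(-1, Pow(-9, -1))) = Add(4, Mul(-1, Rational(-1, 9))) = Add(4, Rational(1, 9)) = Rational(37, 9) ≈ 4.1111)
Function('E')(M, k) = k (Function('E')(M, k) = Add(Add(-2, k), 2) = k)
Function('s')(n) = 0 (Function('s')(n) = Mul(Mul(0, n), -1) = Mul(0, -1) = 0)
Add(4609, Function('h')(Function('s')(S))) = Add(4609, Pow(0, 2)) = Add(4609, 0) = 4609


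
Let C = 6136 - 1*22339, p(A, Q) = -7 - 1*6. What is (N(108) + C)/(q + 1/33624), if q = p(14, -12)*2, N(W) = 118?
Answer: 540842040/874223 ≈ 618.65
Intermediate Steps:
p(A, Q) = -13 (p(A, Q) = -7 - 6 = -13)
q = -26 (q = -13*2 = -26)
C = -16203 (C = 6136 - 22339 = -16203)
(N(108) + C)/(q + 1/33624) = (118 - 16203)/(-26 + 1/33624) = -16085/(-26 + 1/33624) = -16085/(-874223/33624) = -16085*(-33624/874223) = 540842040/874223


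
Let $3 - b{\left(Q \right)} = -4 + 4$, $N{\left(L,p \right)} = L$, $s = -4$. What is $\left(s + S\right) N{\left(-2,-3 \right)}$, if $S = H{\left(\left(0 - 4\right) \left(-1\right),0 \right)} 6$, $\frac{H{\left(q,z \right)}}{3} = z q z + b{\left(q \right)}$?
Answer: $-100$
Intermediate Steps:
$b{\left(Q \right)} = 3$ ($b{\left(Q \right)} = 3 - \left(-4 + 4\right) = 3 - 0 = 3 + 0 = 3$)
$H{\left(q,z \right)} = 9 + 3 q z^{2}$ ($H{\left(q,z \right)} = 3 \left(z q z + 3\right) = 3 \left(q z z + 3\right) = 3 \left(q z^{2} + 3\right) = 3 \left(3 + q z^{2}\right) = 9 + 3 q z^{2}$)
$S = 54$ ($S = \left(9 + 3 \left(0 - 4\right) \left(-1\right) 0^{2}\right) 6 = \left(9 + 3 \left(\left(-4\right) \left(-1\right)\right) 0\right) 6 = \left(9 + 3 \cdot 4 \cdot 0\right) 6 = \left(9 + 0\right) 6 = 9 \cdot 6 = 54$)
$\left(s + S\right) N{\left(-2,-3 \right)} = \left(-4 + 54\right) \left(-2\right) = 50 \left(-2\right) = -100$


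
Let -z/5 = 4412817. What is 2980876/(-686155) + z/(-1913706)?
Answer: 1048317995191/145899882270 ≈ 7.1852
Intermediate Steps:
z = -22064085 (z = -5*4412817 = -22064085)
2980876/(-686155) + z/(-1913706) = 2980876/(-686155) - 22064085/(-1913706) = 2980876*(-1/686155) - 22064085*(-1/1913706) = -2980876/686155 + 2451565/212634 = 1048317995191/145899882270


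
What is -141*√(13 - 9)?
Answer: -282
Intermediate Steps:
-141*√(13 - 9) = -141*√4 = -141*2 = -282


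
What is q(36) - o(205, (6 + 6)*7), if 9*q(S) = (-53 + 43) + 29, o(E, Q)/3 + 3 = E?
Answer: -5435/9 ≈ -603.89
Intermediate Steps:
o(E, Q) = -9 + 3*E
q(S) = 19/9 (q(S) = ((-53 + 43) + 29)/9 = (-10 + 29)/9 = (1/9)*19 = 19/9)
q(36) - o(205, (6 + 6)*7) = 19/9 - (-9 + 3*205) = 19/9 - (-9 + 615) = 19/9 - 1*606 = 19/9 - 606 = -5435/9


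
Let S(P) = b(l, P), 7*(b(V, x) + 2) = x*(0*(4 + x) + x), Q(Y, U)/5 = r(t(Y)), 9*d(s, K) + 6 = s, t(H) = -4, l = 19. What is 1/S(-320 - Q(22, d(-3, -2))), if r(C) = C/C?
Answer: 7/105611 ≈ 6.6281e-5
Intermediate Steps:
r(C) = 1
d(s, K) = -2/3 + s/9
Q(Y, U) = 5 (Q(Y, U) = 5*1 = 5)
b(V, x) = -2 + x**2/7 (b(V, x) = -2 + (x*(0*(4 + x) + x))/7 = -2 + (x*(0 + x))/7 = -2 + (x*x)/7 = -2 + x**2/7)
S(P) = -2 + P**2/7
1/S(-320 - Q(22, d(-3, -2))) = 1/(-2 + (-320 - 1*5)**2/7) = 1/(-2 + (-320 - 5)**2/7) = 1/(-2 + (1/7)*(-325)**2) = 1/(-2 + (1/7)*105625) = 1/(-2 + 105625/7) = 1/(105611/7) = 7/105611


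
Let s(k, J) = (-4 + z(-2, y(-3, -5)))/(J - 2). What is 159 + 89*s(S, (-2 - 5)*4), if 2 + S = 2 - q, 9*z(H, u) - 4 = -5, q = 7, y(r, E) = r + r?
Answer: 46223/270 ≈ 171.20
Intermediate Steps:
y(r, E) = 2*r
z(H, u) = -1/9 (z(H, u) = 4/9 + (1/9)*(-5) = 4/9 - 5/9 = -1/9)
S = -7 (S = -2 + (2 - 1*7) = -2 + (2 - 7) = -2 - 5 = -7)
s(k, J) = -37/(9*(-2 + J)) (s(k, J) = (-4 - 1/9)/(J - 2) = -37/(9*(-2 + J)))
159 + 89*s(S, (-2 - 5)*4) = 159 + 89*(-37/(-18 + 9*((-2 - 5)*4))) = 159 + 89*(-37/(-18 + 9*(-7*4))) = 159 + 89*(-37/(-18 + 9*(-28))) = 159 + 89*(-37/(-18 - 252)) = 159 + 89*(-37/(-270)) = 159 + 89*(-37*(-1/270)) = 159 + 89*(37/270) = 159 + 3293/270 = 46223/270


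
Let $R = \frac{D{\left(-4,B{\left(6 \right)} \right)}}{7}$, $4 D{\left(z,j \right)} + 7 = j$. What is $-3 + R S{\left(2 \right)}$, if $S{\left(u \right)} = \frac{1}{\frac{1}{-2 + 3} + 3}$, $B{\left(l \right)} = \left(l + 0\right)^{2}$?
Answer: $- \frac{307}{112} \approx -2.7411$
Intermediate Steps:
$B{\left(l \right)} = l^{2}$
$D{\left(z,j \right)} = - \frac{7}{4} + \frac{j}{4}$
$S{\left(u \right)} = \frac{1}{4}$ ($S{\left(u \right)} = \frac{1}{1^{-1} + 3} = \frac{1}{1 + 3} = \frac{1}{4}$)
$R = \frac{29}{28}$ ($R = \frac{- \frac{7}{4} + \frac{6^{2}}{4}}{7} = \left(- \frac{7}{4} + \frac{1}{4} \cdot 36\right) \frac{1}{7} = \left(- \frac{7}{4} + 9\right) \frac{1}{7} = \frac{29}{4} \cdot \frac{1}{7} = \frac{29}{28} \approx 1.0357$)
$-3 + R S{\left(2 \right)} = -3 + \frac{29}{28} \cdot \frac{1}{4} = -3 + \frac{29}{112} = - \frac{307}{112}$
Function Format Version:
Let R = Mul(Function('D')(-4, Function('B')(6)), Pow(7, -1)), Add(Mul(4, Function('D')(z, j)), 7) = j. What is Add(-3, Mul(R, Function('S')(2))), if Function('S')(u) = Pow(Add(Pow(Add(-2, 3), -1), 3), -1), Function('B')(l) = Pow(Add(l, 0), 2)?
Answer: Rational(-307, 112) ≈ -2.7411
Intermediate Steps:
Function('B')(l) = Pow(l, 2)
Function('D')(z, j) = Add(Rational(-7, 4), Mul(Rational(1, 4), j))
Function('S')(u) = Rational(1, 4) (Function('S')(u) = Pow(Add(Pow(1, -1), 3), -1) = Pow(Add(1, 3), -1) = Pow(4, -1) = Rational(1, 4))
R = Rational(29, 28) (R = Mul(Add(Rational(-7, 4), Mul(Rational(1, 4), Pow(6, 2))), Pow(7, -1)) = Mul(Add(Rational(-7, 4), Mul(Rational(1, 4), 36)), Rational(1, 7)) = Mul(Add(Rational(-7, 4), 9), Rational(1, 7)) = Mul(Rational(29, 4), Rational(1, 7)) = Rational(29, 28) ≈ 1.0357)
Add(-3, Mul(R, Function('S')(2))) = Add(-3, Mul(Rational(29, 28), Rational(1, 4))) = Add(-3, Rational(29, 112)) = Rational(-307, 112)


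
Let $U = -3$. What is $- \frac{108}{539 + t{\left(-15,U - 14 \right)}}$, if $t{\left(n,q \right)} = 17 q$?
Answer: $- \frac{54}{125} \approx -0.432$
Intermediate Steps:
$- \frac{108}{539 + t{\left(-15,U - 14 \right)}} = - \frac{108}{539 + 17 \left(-3 - 14\right)} = - \frac{108}{539 + 17 \left(-17\right)} = - \frac{108}{539 - 289} = - \frac{108}{250} = \left(-108\right) \frac{1}{250} = - \frac{54}{125}$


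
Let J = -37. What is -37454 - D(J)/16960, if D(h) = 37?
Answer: -635219877/16960 ≈ -37454.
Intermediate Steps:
-37454 - D(J)/16960 = -37454 - 37/16960 = -635219877/16960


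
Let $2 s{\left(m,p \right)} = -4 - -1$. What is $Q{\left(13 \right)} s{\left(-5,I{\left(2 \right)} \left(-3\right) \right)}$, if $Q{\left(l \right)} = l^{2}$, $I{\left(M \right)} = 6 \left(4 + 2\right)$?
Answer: $- \frac{507}{2} \approx -253.5$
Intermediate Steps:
$I{\left(M \right)} = 36$ ($I{\left(M \right)} = 6 \cdot 6 = 36$)
$s{\left(m,p \right)} = - \frac{3}{2}$ ($s{\left(m,p \right)} = \frac{-4 - -1}{2} = \frac{-4 + 1}{2} = \frac{1}{2} \left(-3\right) = - \frac{3}{2}$)
$Q{\left(13 \right)} s{\left(-5,I{\left(2 \right)} \left(-3\right) \right)} = 13^{2} \left(- \frac{3}{2}\right) = 169 \left(- \frac{3}{2}\right) = - \frac{507}{2}$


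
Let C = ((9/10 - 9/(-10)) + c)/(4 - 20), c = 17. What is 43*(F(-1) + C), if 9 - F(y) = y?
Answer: 15179/40 ≈ 379.48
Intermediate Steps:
F(y) = 9 - y
C = -47/40 (C = ((9/10 - 9/(-10)) + 17)/(4 - 20) = ((9*(⅒) - 9*(-⅒)) + 17)/(-16) = ((9/10 + 9/10) + 17)*(-1/16) = (9/5 + 17)*(-1/16) = (94/5)*(-1/16) = -47/40 ≈ -1.1750)
43*(F(-1) + C) = 43*((9 - 1*(-1)) - 47/40) = 43*((9 + 1) - 47/40) = 43*(10 - 47/40) = 43*(353/40) = 15179/40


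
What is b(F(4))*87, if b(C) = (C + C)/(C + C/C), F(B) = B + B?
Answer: 464/3 ≈ 154.67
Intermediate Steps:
F(B) = 2*B
b(C) = 2*C/(1 + C) (b(C) = (2*C)/(C + 1) = (2*C)/(1 + C) = 2*C/(1 + C))
b(F(4))*87 = (2*(2*4)/(1 + 2*4))*87 = (2*8/(1 + 8))*87 = (2*8/9)*87 = (2*8*(1/9))*87 = (16/9)*87 = 464/3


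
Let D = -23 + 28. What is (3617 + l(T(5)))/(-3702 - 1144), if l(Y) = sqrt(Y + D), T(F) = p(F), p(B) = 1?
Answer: -3617/4846 - sqrt(6)/4846 ≈ -0.74689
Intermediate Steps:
T(F) = 1
D = 5
l(Y) = sqrt(5 + Y) (l(Y) = sqrt(Y + 5) = sqrt(5 + Y))
(3617 + l(T(5)))/(-3702 - 1144) = (3617 + sqrt(5 + 1))/(-3702 - 1144) = (3617 + sqrt(6))/(-4846) = (3617 + sqrt(6))*(-1/4846) = -3617/4846 - sqrt(6)/4846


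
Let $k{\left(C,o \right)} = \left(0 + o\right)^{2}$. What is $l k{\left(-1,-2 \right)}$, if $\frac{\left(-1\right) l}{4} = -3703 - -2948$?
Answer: $12080$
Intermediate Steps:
$k{\left(C,o \right)} = o^{2}$
$l = 3020$ ($l = - 4 \left(-3703 - -2948\right) = - 4 \left(-3703 + 2948\right) = \left(-4\right) \left(-755\right) = 3020$)
$l k{\left(-1,-2 \right)} = 3020 \left(-2\right)^{2} = 3020 \cdot 4 = 12080$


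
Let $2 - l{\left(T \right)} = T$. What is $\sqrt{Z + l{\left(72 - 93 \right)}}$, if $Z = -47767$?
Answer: $8 i \sqrt{746} \approx 218.5 i$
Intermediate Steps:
$l{\left(T \right)} = 2 - T$
$\sqrt{Z + l{\left(72 - 93 \right)}} = \sqrt{-47767 + \left(2 - \left(72 - 93\right)\right)} = \sqrt{-47767 + \left(2 - -21\right)} = \sqrt{-47767 + \left(2 + 21\right)} = \sqrt{-47767 + 23} = \sqrt{-47744} = 8 i \sqrt{746}$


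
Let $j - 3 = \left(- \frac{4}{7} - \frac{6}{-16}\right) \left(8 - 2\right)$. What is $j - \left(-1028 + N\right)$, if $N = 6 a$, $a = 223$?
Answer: $- \frac{8629}{28} \approx -308.18$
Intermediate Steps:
$N = 1338$ ($N = 6 \cdot 223 = 1338$)
$j = \frac{51}{28}$ ($j = 3 + \left(- \frac{4}{7} - \frac{6}{-16}\right) \left(8 - 2\right) = 3 + \left(\left(-4\right) \frac{1}{7} - - \frac{3}{8}\right) 6 = 3 + \left(- \frac{4}{7} + \frac{3}{8}\right) 6 = 3 - \frac{33}{28} = \frac{51}{28} \approx 1.8214$)
$j - \left(-1028 + N\right) = \frac{51}{28} + \left(1028 - 1338\right) = \frac{51}{28} - 310 = - \frac{8629}{28}$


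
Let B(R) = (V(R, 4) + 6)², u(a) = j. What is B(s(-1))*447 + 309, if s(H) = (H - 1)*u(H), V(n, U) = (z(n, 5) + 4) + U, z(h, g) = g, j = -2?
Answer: 161676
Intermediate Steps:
u(a) = -2
V(n, U) = 9 + U (V(n, U) = (5 + 4) + U = 9 + U)
s(H) = 2 - 2*H (s(H) = (H - 1)*(-2) = (-1 + H)*(-2) = 2 - 2*H)
B(R) = 361 (B(R) = ((9 + 4) + 6)² = (13 + 6)² = 19² = 361)
B(s(-1))*447 + 309 = 361*447 + 309 = 161367 + 309 = 161676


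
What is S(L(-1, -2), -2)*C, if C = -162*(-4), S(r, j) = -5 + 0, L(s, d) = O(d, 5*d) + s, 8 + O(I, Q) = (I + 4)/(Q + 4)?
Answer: -3240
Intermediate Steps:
O(I, Q) = -8 + (4 + I)/(4 + Q) (O(I, Q) = -8 + (I + 4)/(Q + 4) = -8 + (4 + I)/(4 + Q))
L(s, d) = s + (-28 - 39*d)/(4 + 5*d) (L(s, d) = (-28 + d - 40*d)/(4 + 5*d) + s = (-28 - 39*d)/(4 + 5*d) + s = s + (-28 - 39*d)/(4 + 5*d))
S(r, j) = -5
C = 648
S(L(-1, -2), -2)*C = -5*648 = -3240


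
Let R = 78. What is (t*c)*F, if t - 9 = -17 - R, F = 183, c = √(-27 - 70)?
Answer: -15738*I*√97 ≈ -1.55e+5*I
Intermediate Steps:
c = I*√97 (c = √(-97) = I*√97 ≈ 9.8489*I)
t = -86 (t = 9 + (-17 - 1*78) = 9 + (-17 - 78) = 9 - 95 = -86)
(t*c)*F = -86*I*√97*183 = -15738*I*√97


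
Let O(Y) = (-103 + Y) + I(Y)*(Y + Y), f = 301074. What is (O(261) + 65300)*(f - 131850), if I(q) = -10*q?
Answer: -219477097488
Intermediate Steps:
O(Y) = -103 + Y - 20*Y² (O(Y) = (-103 + Y) + (-10*Y)*(Y + Y) = (-103 + Y) + (-10*Y)*(2*Y) = (-103 + Y) - 20*Y² = -103 + Y - 20*Y²)
(O(261) + 65300)*(f - 131850) = ((-103 + 261 - 20*261²) + 65300)*(301074 - 131850) = ((-103 + 261 - 20*68121) + 65300)*169224 = ((-103 + 261 - 1362420) + 65300)*169224 = (-1362262 + 65300)*169224 = -1296962*169224 = -219477097488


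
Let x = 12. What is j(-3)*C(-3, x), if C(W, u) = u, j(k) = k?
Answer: -36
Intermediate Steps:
j(-3)*C(-3, x) = -3*12 = -36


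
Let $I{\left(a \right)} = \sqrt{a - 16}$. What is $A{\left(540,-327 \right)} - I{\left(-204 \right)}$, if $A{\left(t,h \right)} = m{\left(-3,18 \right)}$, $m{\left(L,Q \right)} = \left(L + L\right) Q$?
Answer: $-108 - 2 i \sqrt{55} \approx -108.0 - 14.832 i$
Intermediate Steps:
$m{\left(L,Q \right)} = 2 L Q$
$A{\left(t,h \right)} = -108$ ($A{\left(t,h \right)} = 2 \left(-3\right) 18 = -108$)
$I{\left(a \right)} = \sqrt{-16 + a}$
$A{\left(540,-327 \right)} - I{\left(-204 \right)} = -108 - \sqrt{-16 - 204} = -108 - \sqrt{-220} = -108 - 2 i \sqrt{55}$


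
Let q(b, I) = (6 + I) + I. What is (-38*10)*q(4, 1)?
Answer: -3040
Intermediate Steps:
q(b, I) = 6 + 2*I
(-38*10)*q(4, 1) = (-38*10)*(6 + 2*1) = -380*(6 + 2) = -380*8 = -3040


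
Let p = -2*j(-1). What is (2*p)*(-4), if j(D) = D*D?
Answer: 16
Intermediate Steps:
j(D) = D²
p = -2 (p = -2*(-1)² = -2*1 = -2)
(2*p)*(-4) = (2*(-2))*(-4) = -4*(-4) = 16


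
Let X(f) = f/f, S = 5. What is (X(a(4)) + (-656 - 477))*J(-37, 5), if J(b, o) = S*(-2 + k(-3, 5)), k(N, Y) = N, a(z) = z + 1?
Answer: 28300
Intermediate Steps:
a(z) = 1 + z
J(b, o) = -25 (J(b, o) = 5*(-2 - 3) = 5*(-5) = -25)
X(f) = 1
(X(a(4)) + (-656 - 477))*J(-37, 5) = (1 + (-656 - 477))*(-25) = (1 - 1133)*(-25) = -1132*(-25) = 28300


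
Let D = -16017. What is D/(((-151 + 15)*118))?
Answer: 16017/16048 ≈ 0.99807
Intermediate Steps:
D/(((-151 + 15)*118)) = -16017*1/(118*(-151 + 15)) = -16017/((-136*118)) = -16017/(-16048) = -16017*(-1/16048) = 16017/16048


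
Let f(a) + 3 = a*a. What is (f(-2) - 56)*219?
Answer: -12045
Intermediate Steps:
f(a) = -3 + a² (f(a) = -3 + a*a = -3 + a²)
(f(-2) - 56)*219 = ((-3 + (-2)²) - 56)*219 = ((-3 + 4) - 56)*219 = (1 - 56)*219 = -55*219 = -12045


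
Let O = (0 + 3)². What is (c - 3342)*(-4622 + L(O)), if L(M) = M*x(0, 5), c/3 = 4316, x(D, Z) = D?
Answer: -44398932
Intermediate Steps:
O = 9 (O = 3² = 9)
c = 12948 (c = 3*4316 = 12948)
L(M) = 0 (L(M) = M*0 = 0)
(c - 3342)*(-4622 + L(O)) = (12948 - 3342)*(-4622 + 0) = 9606*(-4622) = -44398932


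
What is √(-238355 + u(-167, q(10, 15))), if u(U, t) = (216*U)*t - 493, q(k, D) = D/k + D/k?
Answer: 2*I*√86766 ≈ 589.12*I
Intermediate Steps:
q(k, D) = 2*D/k
u(U, t) = -493 + 216*U*t (u(U, t) = 216*U*t - 493 = -493 + 216*U*t)
√(-238355 + u(-167, q(10, 15))) = √(-238355 + (-493 + 216*(-167)*(2*15/10))) = √(-238355 + (-493 + 216*(-167)*(2*15*(⅒)))) = √(-238355 + (-493 + 216*(-167)*3)) = √(-238355 + (-493 - 108216)) = √(-238355 - 108709) = √(-347064) = 2*I*√86766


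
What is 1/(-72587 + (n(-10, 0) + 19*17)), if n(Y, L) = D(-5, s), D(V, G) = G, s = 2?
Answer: -1/72262 ≈ -1.3839e-5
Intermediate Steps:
n(Y, L) = 2
1/(-72587 + (n(-10, 0) + 19*17)) = 1/(-72587 + (2 + 19*17)) = 1/(-72587 + (2 + 323)) = 1/(-72587 + 325) = 1/(-72262) = -1/72262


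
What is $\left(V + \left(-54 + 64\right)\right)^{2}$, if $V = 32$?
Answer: $1764$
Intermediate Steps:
$\left(V + \left(-54 + 64\right)\right)^{2} = \left(32 + \left(-54 + 64\right)\right)^{2} = \left(32 + 10\right)^{2} = 42^{2} = 1764$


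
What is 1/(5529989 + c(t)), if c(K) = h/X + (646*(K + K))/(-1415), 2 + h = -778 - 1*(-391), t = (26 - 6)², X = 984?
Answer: 278472/1539845280481 ≈ 1.8084e-7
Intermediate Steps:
t = 400 (t = 20² = 400)
h = -389 (h = -2 + (-778 - 1*(-391)) = -2 + (-778 + 391) = -2 - 387 = -389)
c(K) = -389/984 - 1292*K/1415 (c(K) = -389/984 + (646*(K + K))/(-1415) = -389*1/984 + (646*(2*K))*(-1/1415) = -389/984 + (1292*K)*(-1/1415) = -389/984 - 1292*K/1415)
1/(5529989 + c(t)) = 1/(5529989 + (-389/984 - 1292/1415*400)) = 1/(5529989 + (-389/984 - 103360/283)) = 1/(5529989 - 101816327/278472) = 1/(1539845280481/278472) = 278472/1539845280481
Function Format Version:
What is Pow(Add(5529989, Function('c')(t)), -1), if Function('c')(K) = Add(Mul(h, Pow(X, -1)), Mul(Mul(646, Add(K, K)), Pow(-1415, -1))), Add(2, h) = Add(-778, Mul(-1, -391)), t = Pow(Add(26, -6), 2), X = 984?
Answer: Rational(278472, 1539845280481) ≈ 1.8084e-7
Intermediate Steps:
t = 400 (t = Pow(20, 2) = 400)
h = -389 (h = Add(-2, Add(-778, Mul(-1, -391))) = Add(-2, Add(-778, 391)) = Add(-2, -387) = -389)
Function('c')(K) = Add(Rational(-389, 984), Mul(Rational(-1292, 1415), K)) (Function('c')(K) = Add(Mul(-389, Pow(984, -1)), Mul(Mul(646, Add(K, K)), Pow(-1415, -1))) = Add(Mul(-389, Rational(1, 984)), Mul(Mul(646, Mul(2, K)), Rational(-1, 1415))) = Add(Rational(-389, 984), Mul(Mul(1292, K), Rational(-1, 1415))) = Add(Rational(-389, 984), Mul(Rational(-1292, 1415), K)))
Pow(Add(5529989, Function('c')(t)), -1) = Pow(Add(5529989, Add(Rational(-389, 984), Mul(Rational(-1292, 1415), 400))), -1) = Pow(Add(5529989, Add(Rational(-389, 984), Rational(-103360, 283))), -1) = Pow(Add(5529989, Rational(-101816327, 278472)), -1) = Pow(Rational(1539845280481, 278472), -1) = Rational(278472, 1539845280481)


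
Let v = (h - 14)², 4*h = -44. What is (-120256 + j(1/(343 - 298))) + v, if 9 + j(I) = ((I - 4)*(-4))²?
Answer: -241758344/2025 ≈ -1.1939e+5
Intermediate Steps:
h = -11 (h = (¼)*(-44) = -11)
v = 625 (v = (-11 - 14)² = (-25)² = 625)
j(I) = -9 + (16 - 4*I)² (j(I) = -9 + ((I - 4)*(-4))² = -9 + ((-4 + I)*(-4))² = -9 + (16 - 4*I)²)
(-120256 + j(1/(343 - 298))) + v = (-120256 + (-9 + 16*(-4 + 1/(343 - 298))²)) + 625 = (-120256 + (-9 + 16*(-4 + 1/45)²)) + 625 = (-120256 + (-9 + 16*(-179/45)²)) + 625 = (-120256 + (-9 + 16*(32041/2025))) + 625 = (-120256 + (-9 + 512656/2025)) + 625 = (-120256 + 494431/2025) + 625 = -243023969/2025 + 625 = -241758344/2025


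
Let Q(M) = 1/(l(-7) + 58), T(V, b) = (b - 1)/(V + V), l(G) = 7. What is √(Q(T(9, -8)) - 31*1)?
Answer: I*√130910/65 ≈ 5.5664*I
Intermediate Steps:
T(V, b) = (-1 + b)/(2*V) (T(V, b) = (-1 + b)/((2*V)) = (-1 + b)*(1/(2*V)) = (-1 + b)/(2*V))
Q(M) = 1/65 (Q(M) = 1/(7 + 58) = 1/65)
√(Q(T(9, -8)) - 31*1) = √(1/65 - 31*1) = √(1/65 - 31) = √(-2014/65) = I*√130910/65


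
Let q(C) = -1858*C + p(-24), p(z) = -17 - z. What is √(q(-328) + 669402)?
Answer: √1278833 ≈ 1130.9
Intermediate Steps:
q(C) = 7 - 1858*C (q(C) = -1858*C + (-17 - 1*(-24)) = -1858*C + (-17 + 24) = -1858*C + 7 = 7 - 1858*C)
√(q(-328) + 669402) = √((7 - 1858*(-328)) + 669402) = √((7 + 609424) + 669402) = √(609431 + 669402) = √1278833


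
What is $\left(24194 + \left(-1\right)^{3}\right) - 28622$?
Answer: $-4429$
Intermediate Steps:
$\left(24194 + \left(-1\right)^{3}\right) - 28622 = \left(24194 - 1\right) - 28622 = 24193 - 28622 = -4429$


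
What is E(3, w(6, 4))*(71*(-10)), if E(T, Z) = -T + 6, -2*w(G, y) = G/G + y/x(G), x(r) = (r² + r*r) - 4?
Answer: -2130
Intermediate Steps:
x(r) = -4 + 2*r² (x(r) = (r² + r²) - 4 = 2*r² - 4 = -4 + 2*r²)
w(G, y) = -½ - y/(2*(-4 + 2*G²)) (w(G, y) = -(G/G + y/(-4 + 2*G²))/2 = -(1 + y/(-4 + 2*G²))/2 = -½ - y/(2*(-4 + 2*G²)))
E(T, Z) = 6 - T
E(3, w(6, 4))*(71*(-10)) = (6 - 1*3)*(71*(-10)) = (6 - 3)*(-710) = 3*(-710) = -2130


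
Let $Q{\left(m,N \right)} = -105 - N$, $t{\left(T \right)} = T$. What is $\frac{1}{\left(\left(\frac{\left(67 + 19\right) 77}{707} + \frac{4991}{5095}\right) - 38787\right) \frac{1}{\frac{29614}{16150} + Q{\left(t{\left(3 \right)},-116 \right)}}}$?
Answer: $- \frac{39212139}{118478491805} \approx -0.00033096$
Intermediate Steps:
$\frac{1}{\left(\left(\frac{\left(67 + 19\right) 77}{707} + \frac{4991}{5095}\right) - 38787\right) \frac{1}{\frac{29614}{16150} + Q{\left(t{\left(3 \right)},-116 \right)}}} = \frac{1}{\left(\left(\frac{\left(67 + 19\right) 77}{707} + \frac{4991}{5095}\right) - 38787\right) \frac{1}{\frac{29614}{16150} - -11}} = \frac{1}{\left(\left(86 \cdot 77 \cdot \frac{1}{707} + 4991 \cdot \frac{1}{5095}\right) - 38787\right) \frac{1}{29614 \cdot \frac{1}{16150} + \left(-105 + 116\right)}} = \frac{1}{\left(\left(6622 \cdot \frac{1}{707} + \frac{4991}{5095}\right) - 38787\right) \frac{1}{\frac{871}{475} + 11}} = \frac{1}{\left(\left(\frac{946}{101} + \frac{4991}{5095}\right) - 38787\right) \frac{1}{\frac{6096}{475}}} = \frac{1}{\left(\frac{5323961}{514595} - 38787\right) \frac{475}{6096}} = \frac{1}{\left(- \frac{19954272304}{514595}\right) \frac{475}{6096}} = \frac{1}{- \frac{118478491805}{39212139}} = - \frac{39212139}{118478491805}$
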